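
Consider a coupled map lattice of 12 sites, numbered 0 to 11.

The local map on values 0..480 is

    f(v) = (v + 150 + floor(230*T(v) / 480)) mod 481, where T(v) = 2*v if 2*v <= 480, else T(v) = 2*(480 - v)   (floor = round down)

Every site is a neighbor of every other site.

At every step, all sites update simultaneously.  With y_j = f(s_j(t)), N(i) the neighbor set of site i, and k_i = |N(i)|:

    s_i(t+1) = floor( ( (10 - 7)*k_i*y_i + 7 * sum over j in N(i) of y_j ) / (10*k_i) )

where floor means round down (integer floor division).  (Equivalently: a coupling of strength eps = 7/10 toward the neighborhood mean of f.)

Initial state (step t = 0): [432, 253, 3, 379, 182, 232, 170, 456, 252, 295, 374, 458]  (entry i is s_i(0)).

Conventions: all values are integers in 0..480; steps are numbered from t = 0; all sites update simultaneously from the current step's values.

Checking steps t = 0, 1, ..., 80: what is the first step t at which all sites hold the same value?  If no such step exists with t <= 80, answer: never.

Answer: 3
Key observation: Synchronization is absorbing here: once all sites are equal they stay equal, and step 3 is the first all-equal step.

Derivation:
t=0: [432, 253, 3, 379, 182, 232, 170, 456, 252, 295, 374, 458]  (not all equal)
t=1: [127, 125, 129, 126, 98, 121, 92, 127, 125, 125, 126, 127]  (not all equal)
t=2: [388, 387, 389, 388, 375, 385, 372, 388, 387, 387, 388, 388]  (not all equal)
t=3: [144, 144, 144, 144, 144, 144, 144, 144, 144, 144, 144, 144]  (all equal)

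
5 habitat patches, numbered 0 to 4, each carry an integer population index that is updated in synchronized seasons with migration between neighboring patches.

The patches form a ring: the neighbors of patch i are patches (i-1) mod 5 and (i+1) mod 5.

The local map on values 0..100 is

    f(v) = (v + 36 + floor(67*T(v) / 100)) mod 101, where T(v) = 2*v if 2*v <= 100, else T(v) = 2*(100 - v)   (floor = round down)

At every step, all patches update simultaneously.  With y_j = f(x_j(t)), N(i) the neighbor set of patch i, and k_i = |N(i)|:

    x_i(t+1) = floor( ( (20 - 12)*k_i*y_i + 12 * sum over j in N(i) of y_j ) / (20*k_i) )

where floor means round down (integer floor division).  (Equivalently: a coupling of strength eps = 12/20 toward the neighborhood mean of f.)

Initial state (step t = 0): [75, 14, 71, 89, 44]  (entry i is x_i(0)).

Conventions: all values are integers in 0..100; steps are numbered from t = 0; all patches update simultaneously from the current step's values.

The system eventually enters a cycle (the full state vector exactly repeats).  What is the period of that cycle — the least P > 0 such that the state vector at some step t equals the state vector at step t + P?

Answer: 2
Key observation: The state at step 42, [48, 49, 50, 50, 49], reappears at step 44 — and no state repeats earlier — so the cycle the system enters has period 2.

Derivation:
t=0: [75, 14, 71, 89, 44]
t=1: [48, 53, 49, 39, 39]
t=2: [41, 48, 42, 32, 32]
t=3: [28, 37, 30, 16, 15]
t=4: [27, 9, 30, 52, 50]
t=5: [72, 54, 34, 37, 65]
t=6: [46, 37, 26, 26, 37]
t=7: [29, 49, 73, 73, 49]
t=8: [30, 33, 45, 45, 33]
t=9: [9, 18, 31, 31, 18]
t=10: [69, 50, 28, 28, 50]
t=11: [49, 34, 15, 15, 34]
t=12: [28, 41, 53, 53, 41]
t=13: [18, 27, 44, 44, 27]
t=14: [90, 74, 55, 55, 74]
t=15: [41, 43, 47, 47, 43]
t=16: [33, 36, 41, 41, 36]
t=17: [16, 20, 26, 26, 20]
t=18: [78, 83, 91, 91, 83]
t=19: [40, 40, 38, 38, 40]
t=20: [28, 26, 24, 24, 26]
t=21: [57, 66, 93, 93, 66]
t=22: [47, 44, 39, 39, 44]
t=23: [39, 35, 29, 29, 35]
t=24: [20, 14, 6, 6, 14]
t=25: [73, 66, 55, 55, 66]
t=26: [45, 46, 48, 48, 46]
t=27: [41, 42, 45, 45, 42]
t=28: [31, 34, 37, 37, 34]
t=29: [11, 14, 18, 18, 14]
t=30: [65, 68, 75, 75, 68]
t=31: [45, 44, 43, 43, 44]
t=32: [38, 37, 35, 35, 37]
t=33: [21, 20, 17, 17, 20]
t=34: [83, 80, 77, 77, 80]
t=35: [40, 41, 41, 41, 41]
t=36: [29, 29, 30, 30, 29]
t=37: [2, 2, 4, 4, 2]
t=38: [40, 41, 43, 43, 41]
t=39: [29, 30, 33, 33, 30]
t=40: [3, 6, 9, 9, 6]
t=41: [47, 50, 54, 54, 50]
t=42: [48, 49, 50, 50, 49]
t=43: [48, 49, 51, 51, 49]
t=44: [48, 49, 50, 50, 49]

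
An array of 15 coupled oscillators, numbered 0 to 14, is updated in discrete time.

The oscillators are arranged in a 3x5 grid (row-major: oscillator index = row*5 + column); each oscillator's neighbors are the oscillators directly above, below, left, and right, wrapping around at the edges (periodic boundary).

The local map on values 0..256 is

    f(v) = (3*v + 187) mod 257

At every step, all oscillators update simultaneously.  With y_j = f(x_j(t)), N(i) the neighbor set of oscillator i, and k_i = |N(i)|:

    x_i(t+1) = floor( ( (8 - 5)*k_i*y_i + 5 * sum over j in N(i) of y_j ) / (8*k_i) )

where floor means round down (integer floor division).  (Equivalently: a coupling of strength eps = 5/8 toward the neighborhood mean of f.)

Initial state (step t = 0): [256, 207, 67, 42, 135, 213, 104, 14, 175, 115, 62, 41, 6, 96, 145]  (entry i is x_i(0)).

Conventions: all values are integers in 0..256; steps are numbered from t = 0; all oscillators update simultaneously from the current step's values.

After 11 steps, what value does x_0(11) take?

Answer: x_0(11) = 115

Derivation:
t=0: [256, 207, 67, 42, 135, 213, 104, 14, 175, 115, 62, 41, 6, 96, 145]
t=1: [113, 109, 131, 118, 86, 108, 149, 207, 155, 75, 106, 113, 175, 170, 107]
t=2: [112, 32, 65, 99, 140, 178, 92, 95, 114, 187, 175, 92, 120, 164, 215]
t=3: [85, 95, 125, 147, 117, 178, 179, 139, 137, 146, 149, 149, 123, 114, 130]
t=4: [157, 168, 90, 69, 82, 175, 177, 93, 83, 100, 134, 136, 58, 52, 65]
t=5: [151, 164, 172, 151, 165, 176, 180, 185, 170, 192, 113, 117, 129, 117, 135]
t=6: [132, 148, 161, 135, 153, 169, 176, 186, 166, 191, 71, 79, 95, 78, 100]
t=7: [115, 136, 158, 126, 146, 170, 183, 202, 176, 203, 154, 168, 192, 169, 193]
t=8: [86, 118, 118, 118, 95, 131, 155, 136, 118, 126, 149, 173, 175, 185, 164]
t=9: [137, 95, 62, 87, 147, 102, 108, 91, 70, 93, 140, 147, 156, 150, 157]
t=10: [134, 169, 160, 148, 140, 188, 215, 177, 165, 177, 125, 152, 139, 142, 138]
t=11: [115, 132, 149, 124, 110, 149, 140, 150, 160, 167, 100, 107, 125, 109, 102]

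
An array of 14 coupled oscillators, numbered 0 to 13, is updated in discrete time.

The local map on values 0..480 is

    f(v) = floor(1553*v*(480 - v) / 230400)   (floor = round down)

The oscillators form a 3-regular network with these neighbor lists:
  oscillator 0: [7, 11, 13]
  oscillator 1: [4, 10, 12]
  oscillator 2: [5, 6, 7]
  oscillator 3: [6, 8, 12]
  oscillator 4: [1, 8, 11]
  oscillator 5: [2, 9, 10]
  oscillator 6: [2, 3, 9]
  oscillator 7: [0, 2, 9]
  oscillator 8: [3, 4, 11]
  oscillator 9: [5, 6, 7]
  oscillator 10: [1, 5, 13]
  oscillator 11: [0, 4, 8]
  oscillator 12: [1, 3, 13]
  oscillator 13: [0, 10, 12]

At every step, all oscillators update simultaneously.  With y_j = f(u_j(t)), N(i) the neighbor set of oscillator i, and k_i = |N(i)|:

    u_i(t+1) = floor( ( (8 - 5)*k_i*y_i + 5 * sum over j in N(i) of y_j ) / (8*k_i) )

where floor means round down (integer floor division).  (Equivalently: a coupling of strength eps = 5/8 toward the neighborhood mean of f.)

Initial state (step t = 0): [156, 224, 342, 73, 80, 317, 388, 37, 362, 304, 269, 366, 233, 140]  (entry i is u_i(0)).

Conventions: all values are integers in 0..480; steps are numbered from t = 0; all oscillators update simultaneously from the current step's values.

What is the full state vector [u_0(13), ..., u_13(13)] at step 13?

Answer: [241, 242, 240, 241, 241, 241, 240, 240, 240, 240, 242, 240, 242, 242]

Derivation:
t=0: [156, 224, 342, 73, 80, 317, 388, 37, 362, 304, 269, 366, 233, 140]
t=1: [275, 349, 264, 265, 279, 351, 272, 253, 252, 280, 362, 280, 333, 351]
t=2: [364, 322, 367, 372, 364, 332, 381, 382, 382, 364, 298, 379, 331, 321]
t=3: [284, 332, 279, 275, 284, 317, 268, 270, 263, 280, 348, 267, 323, 333]
t=4: [368, 337, 373, 372, 369, 351, 379, 378, 380, 373, 325, 379, 344, 336]
t=5: [279, 315, 272, 273, 278, 297, 265, 266, 263, 272, 326, 265, 309, 316]
t=6: [373, 354, 378, 376, 374, 366, 381, 380, 381, 378, 348, 381, 358, 354]
t=7: [269, 293, 261, 265, 268, 277, 257, 259, 258, 261, 299, 259, 290, 294]
t=8: [380, 371, 383, 382, 380, 378, 385, 384, 384, 383, 369, 383, 372, 370]
t=9: [256, 269, 250, 253, 256, 258, 248, 250, 250, 250, 271, 252, 267, 269]
t=10: [385, 382, 386, 386, 385, 385, 387, 386, 386, 386, 382, 386, 383, 382]
t=11: [246, 250, 244, 244, 246, 246, 243, 244, 244, 244, 250, 244, 249, 250]
t=12: [387, 387, 388, 387, 387, 387, 388, 388, 388, 388, 387, 388, 387, 387]
t=13: [241, 242, 240, 241, 241, 241, 240, 240, 240, 240, 242, 240, 242, 242]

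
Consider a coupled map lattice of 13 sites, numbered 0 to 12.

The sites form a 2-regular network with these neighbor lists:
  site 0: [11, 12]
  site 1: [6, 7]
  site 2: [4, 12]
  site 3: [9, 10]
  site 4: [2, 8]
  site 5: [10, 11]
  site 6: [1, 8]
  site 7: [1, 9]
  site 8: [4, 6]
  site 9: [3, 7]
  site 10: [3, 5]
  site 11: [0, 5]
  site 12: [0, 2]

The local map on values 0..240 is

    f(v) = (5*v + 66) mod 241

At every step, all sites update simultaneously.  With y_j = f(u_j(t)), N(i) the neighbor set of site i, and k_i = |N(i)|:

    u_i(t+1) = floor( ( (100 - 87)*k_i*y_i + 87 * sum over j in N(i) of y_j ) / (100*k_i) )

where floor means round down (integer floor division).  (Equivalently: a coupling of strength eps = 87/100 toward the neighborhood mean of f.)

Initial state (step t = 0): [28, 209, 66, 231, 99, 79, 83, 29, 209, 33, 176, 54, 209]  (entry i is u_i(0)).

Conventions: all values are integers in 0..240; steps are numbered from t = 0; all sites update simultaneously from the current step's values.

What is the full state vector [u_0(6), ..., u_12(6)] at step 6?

Simulating step by step:
t=0: [28, 209, 66, 231, 99, 79, 83, 29, 209, 33, 176, 54, 209]
t=1: [132, 215, 118, 199, 141, 166, 159, 191, 157, 128, 131, 197, 176]
t=2: [135, 107, 140, 214, 137, 164, 150, 181, 97, 96, 148, 87, 105]
t=3: [58, 58, 65, 86, 52, 65, 93, 80, 61, 86, 156, 81, 40]
t=4: [125, 134, 67, 61, 132, 173, 112, 85, 75, 105, 87, 145, 118]
t=5: [132, 68, 97, 72, 156, 64, 111, 54, 89, 74, 149, 190, 183]
t=6: [30, 123, 69, 147, 58, 79, 102, 168, 117, 147, 154, 71, 33]

Answer: [30, 123, 69, 147, 58, 79, 102, 168, 117, 147, 154, 71, 33]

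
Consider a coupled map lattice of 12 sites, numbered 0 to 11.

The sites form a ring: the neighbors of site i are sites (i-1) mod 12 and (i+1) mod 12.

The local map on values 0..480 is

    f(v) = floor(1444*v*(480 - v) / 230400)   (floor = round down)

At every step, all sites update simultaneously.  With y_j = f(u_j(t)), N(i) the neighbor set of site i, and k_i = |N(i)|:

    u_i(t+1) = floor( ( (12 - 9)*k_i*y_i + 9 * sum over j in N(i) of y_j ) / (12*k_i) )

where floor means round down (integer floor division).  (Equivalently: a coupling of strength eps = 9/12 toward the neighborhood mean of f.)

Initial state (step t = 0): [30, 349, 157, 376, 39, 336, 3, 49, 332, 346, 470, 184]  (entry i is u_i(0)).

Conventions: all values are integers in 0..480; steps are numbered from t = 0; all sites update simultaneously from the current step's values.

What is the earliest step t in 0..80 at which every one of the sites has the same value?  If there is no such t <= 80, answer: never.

Answer: never
Key observation: The state at step 17 reappears at step 19 — the system is in a cycle of period 2 from step 17 on.  No step 0..19 is synchronized, and the cycle repeats forever, so no step up to 80 (or ever) has all sites equal.

Derivation:
t=0: [30, 349, 157, 376, 39, 336, 3, 49, 332, 346, 470, 184]  (not all equal)
t=1: [256, 221, 278, 220, 232, 118, 165, 151, 235, 198, 243, 127]  (not all equal)
t=2: [329, 355, 356, 356, 324, 323, 298, 334, 337, 357, 325, 339]  (not all equal)
t=3: [294, 289, 276, 291, 301, 324, 318, 316, 293, 300, 294, 309]  (not all equal)
t=4: [339, 346, 346, 344, 331, 326, 320, 330, 334, 341, 336, 339]  (not all equal)
t=5: [295, 293, 291, 297, 304, 314, 314, 311, 303, 302, 299, 300]  (not all equal)
t=6: [340, 343, 342, 339, 333, 329, 327, 330, 333, 337, 337, 339]  (not all equal)
t=7: [296, 295, 296, 300, 305, 309, 311, 309, 306, 303, 300, 299]  (not all equal)
t=8: [340, 341, 340, 337, 334, 331, 330, 331, 333, 335, 337, 339]  (not all equal)
t=9: [298, 297, 299, 301, 305, 307, 309, 308, 306, 304, 301, 299]  (not all equal)
t=10: [339, 339, 338, 336, 334, 332, 331, 332, 333, 335, 337, 338]  (not all equal)
t=11: [299, 299, 300, 302, 305, 307, 307, 307, 305, 304, 302, 300]  (not all equal)
t=12: [338, 338, 337, 336, 334, 332, 332, 332, 333, 335, 336, 337]  (not all equal)
t=13: [300, 300, 301, 303, 305, 306, 307, 306, 305, 304, 303, 301]  (not all equal)
t=14: [337, 337, 337, 335, 334, 333, 332, 333, 334, 335, 336, 337]  (not all equal)
t=15: [302, 302, 302, 303, 305, 306, 306, 306, 305, 304, 303, 302]  (not all equal)
t=16: [336, 336, 336, 335, 334, 333, 333, 333, 334, 335, 335, 336]  (not all equal)
t=17: [303, 303, 303, 304, 305, 305, 306, 305, 305, 304, 303, 303]  (not all equal)
t=18: [336, 336, 335, 335, 334, 333, 333, 333, 334, 335, 335, 336]  (not all equal)
t=19: [303, 303, 303, 304, 305, 305, 306, 305, 305, 304, 303, 303]  (not all equal)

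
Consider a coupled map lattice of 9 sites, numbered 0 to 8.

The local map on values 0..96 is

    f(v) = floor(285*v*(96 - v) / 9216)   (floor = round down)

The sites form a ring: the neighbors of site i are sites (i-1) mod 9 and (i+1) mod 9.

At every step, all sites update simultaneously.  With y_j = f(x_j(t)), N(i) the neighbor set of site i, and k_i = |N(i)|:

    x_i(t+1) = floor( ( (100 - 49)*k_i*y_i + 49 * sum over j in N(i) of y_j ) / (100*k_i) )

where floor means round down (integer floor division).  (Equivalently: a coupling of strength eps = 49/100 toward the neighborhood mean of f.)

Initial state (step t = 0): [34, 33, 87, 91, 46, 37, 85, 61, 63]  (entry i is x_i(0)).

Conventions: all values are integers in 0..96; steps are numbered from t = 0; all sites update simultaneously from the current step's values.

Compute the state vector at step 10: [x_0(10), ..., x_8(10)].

Answer: [65, 65, 65, 65, 65, 66, 66, 66, 65]

Derivation:
t=0: [34, 33, 87, 91, 46, 37, 85, 61, 63]
t=1: [64, 54, 31, 30, 56, 58, 46, 56, 64]
t=2: [64, 66, 63, 63, 66, 68, 69, 68, 64]
t=3: [62, 62, 63, 63, 61, 58, 57, 58, 61]
t=4: [65, 64, 64, 64, 66, 67, 68, 67, 66]
t=5: [62, 62, 63, 62, 61, 59, 58, 59, 61]
t=6: [65, 64, 64, 65, 66, 67, 67, 67, 66]
t=7: [62, 62, 62, 62, 61, 60, 60, 60, 61]
t=8: [65, 65, 65, 65, 65, 66, 66, 66, 65]
t=9: [62, 62, 62, 62, 61, 61, 61, 61, 61]
t=10: [65, 65, 65, 65, 65, 66, 66, 66, 65]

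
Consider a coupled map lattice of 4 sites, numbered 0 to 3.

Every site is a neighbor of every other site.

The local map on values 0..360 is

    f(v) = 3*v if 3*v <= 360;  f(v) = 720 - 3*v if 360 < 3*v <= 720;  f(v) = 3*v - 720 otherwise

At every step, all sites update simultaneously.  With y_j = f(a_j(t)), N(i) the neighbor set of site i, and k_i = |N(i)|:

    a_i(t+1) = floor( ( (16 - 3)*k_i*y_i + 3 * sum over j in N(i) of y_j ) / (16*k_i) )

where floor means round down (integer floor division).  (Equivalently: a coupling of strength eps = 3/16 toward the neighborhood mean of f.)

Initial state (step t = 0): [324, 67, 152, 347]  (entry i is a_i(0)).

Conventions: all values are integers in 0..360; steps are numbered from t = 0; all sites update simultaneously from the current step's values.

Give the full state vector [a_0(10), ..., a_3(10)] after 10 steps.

Answer: [273, 84, 91, 145]

Derivation:
t=0: [324, 67, 152, 347]
t=1: [253, 215, 262, 305]
t=2: [52, 79, 72, 169]
t=3: [168, 229, 213, 211]
t=4: [188, 50, 86, 91]
t=5: [169, 164, 245, 257]
t=6: [191, 202, 42, 69]
t=7: [147, 122, 131, 192]
t=8: [278, 334, 314, 177]
t=9: [135, 261, 216, 192]
t=10: [273, 84, 91, 145]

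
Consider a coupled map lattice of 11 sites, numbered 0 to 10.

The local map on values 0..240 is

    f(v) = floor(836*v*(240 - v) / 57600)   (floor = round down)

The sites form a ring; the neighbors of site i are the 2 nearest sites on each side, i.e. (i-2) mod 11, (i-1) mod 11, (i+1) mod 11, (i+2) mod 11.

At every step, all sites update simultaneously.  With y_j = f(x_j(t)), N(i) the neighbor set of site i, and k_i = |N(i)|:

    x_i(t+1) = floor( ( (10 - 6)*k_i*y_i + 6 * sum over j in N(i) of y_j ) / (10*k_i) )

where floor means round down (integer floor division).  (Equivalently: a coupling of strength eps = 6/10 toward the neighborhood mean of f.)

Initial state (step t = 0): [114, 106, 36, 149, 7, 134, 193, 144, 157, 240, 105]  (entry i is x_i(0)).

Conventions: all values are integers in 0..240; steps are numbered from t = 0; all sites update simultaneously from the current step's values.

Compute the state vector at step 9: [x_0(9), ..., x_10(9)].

Simulating step by step:
t=0: [114, 106, 36, 149, 7, 134, 193, 144, 157, 240, 105]
t=1: [160, 189, 137, 159, 105, 164, 145, 158, 156, 120, 172]
t=2: [182, 167, 188, 183, 197, 188, 194, 191, 190, 193, 176]
t=3: [152, 161, 146, 147, 133, 136, 131, 134, 138, 140, 154]
t=4: [194, 191, 196, 198, 203, 204, 205, 205, 202, 200, 194]
t=5: [127, 129, 123, 119, 111, 107, 106, 107, 112, 117, 125]
t=6: [207, 207, 207, 207, 207, 206, 206, 206, 207, 207, 207]
t=7: [99, 99, 99, 99, 99, 100, 100, 100, 99, 99, 99]
t=8: [202, 202, 202, 202, 202, 202, 202, 202, 202, 202, 202]
t=9: [111, 111, 111, 111, 111, 111, 111, 111, 111, 111, 111]

Answer: [111, 111, 111, 111, 111, 111, 111, 111, 111, 111, 111]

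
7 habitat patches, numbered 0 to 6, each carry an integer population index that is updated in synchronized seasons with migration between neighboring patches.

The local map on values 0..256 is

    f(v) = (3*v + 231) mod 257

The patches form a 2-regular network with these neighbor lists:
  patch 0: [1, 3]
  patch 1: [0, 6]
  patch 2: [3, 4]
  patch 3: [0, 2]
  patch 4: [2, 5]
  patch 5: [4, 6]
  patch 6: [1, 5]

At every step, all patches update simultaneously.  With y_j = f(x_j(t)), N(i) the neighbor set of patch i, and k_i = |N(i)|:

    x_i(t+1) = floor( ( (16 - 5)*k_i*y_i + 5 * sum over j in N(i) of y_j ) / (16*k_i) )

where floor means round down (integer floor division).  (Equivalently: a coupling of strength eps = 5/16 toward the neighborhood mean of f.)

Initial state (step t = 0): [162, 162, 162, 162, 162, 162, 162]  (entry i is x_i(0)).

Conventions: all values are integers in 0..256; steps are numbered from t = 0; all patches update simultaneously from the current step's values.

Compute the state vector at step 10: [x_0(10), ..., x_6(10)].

Answer: [176, 176, 176, 176, 176, 176, 176]

Derivation:
t=0: [162, 162, 162, 162, 162, 162, 162]
t=1: [203, 203, 203, 203, 203, 203, 203]
t=2: [69, 69, 69, 69, 69, 69, 69]
t=3: [181, 181, 181, 181, 181, 181, 181]
t=4: [3, 3, 3, 3, 3, 3, 3]
t=5: [240, 240, 240, 240, 240, 240, 240]
t=6: [180, 180, 180, 180, 180, 180, 180]
t=7: [0, 0, 0, 0, 0, 0, 0]
t=8: [231, 231, 231, 231, 231, 231, 231]
t=9: [153, 153, 153, 153, 153, 153, 153]
t=10: [176, 176, 176, 176, 176, 176, 176]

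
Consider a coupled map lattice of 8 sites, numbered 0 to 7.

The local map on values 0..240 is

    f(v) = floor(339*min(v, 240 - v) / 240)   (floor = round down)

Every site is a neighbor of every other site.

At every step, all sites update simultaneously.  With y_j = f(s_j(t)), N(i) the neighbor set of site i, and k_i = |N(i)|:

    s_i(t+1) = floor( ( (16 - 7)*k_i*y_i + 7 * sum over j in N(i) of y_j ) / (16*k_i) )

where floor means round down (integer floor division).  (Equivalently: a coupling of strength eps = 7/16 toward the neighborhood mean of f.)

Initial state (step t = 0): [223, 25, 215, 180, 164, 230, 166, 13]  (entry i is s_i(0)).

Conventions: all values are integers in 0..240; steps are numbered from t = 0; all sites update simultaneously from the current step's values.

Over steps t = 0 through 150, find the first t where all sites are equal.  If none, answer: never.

Simulating step by step:
t=0: [223, 25, 215, 180, 164, 230, 166, 13]  (not all equal)
t=1: [38, 43, 43, 68, 79, 33, 78, 35]  (not all equal)
t=2: [63, 66, 66, 84, 92, 59, 91, 61]  (not all equal)
t=3: [95, 97, 97, 110, 115, 92, 115, 94]  (not all equal)
t=4: [138, 140, 140, 149, 152, 136, 152, 137]  (not all equal)
t=5: [140, 138, 138, 132, 130, 141, 130, 140]  (not all equal)
t=6: [143, 145, 145, 149, 150, 142, 150, 143]  (not all equal)
t=7: [134, 133, 133, 130, 129, 135, 129, 134]  (not all equal)
t=8: [150, 151, 151, 153, 153, 149, 153, 150]  (not all equal)
t=9: [125, 124, 124, 123, 123, 126, 123, 125]  (not all equal)
t=10: [162, 163, 163, 164, 164, 162, 164, 162]  (not all equal)
t=11: [109, 108, 108, 107, 107, 109, 107, 109]  (not all equal)
t=12: [152, 152, 152, 151, 151, 152, 151, 152]  (not all equal)
t=13: [124, 124, 124, 124, 124, 124, 124, 124]  (all equal)

Answer: 13
Key observation: Synchronization is absorbing here: once all sites are equal they stay equal, and step 13 is the first all-equal step.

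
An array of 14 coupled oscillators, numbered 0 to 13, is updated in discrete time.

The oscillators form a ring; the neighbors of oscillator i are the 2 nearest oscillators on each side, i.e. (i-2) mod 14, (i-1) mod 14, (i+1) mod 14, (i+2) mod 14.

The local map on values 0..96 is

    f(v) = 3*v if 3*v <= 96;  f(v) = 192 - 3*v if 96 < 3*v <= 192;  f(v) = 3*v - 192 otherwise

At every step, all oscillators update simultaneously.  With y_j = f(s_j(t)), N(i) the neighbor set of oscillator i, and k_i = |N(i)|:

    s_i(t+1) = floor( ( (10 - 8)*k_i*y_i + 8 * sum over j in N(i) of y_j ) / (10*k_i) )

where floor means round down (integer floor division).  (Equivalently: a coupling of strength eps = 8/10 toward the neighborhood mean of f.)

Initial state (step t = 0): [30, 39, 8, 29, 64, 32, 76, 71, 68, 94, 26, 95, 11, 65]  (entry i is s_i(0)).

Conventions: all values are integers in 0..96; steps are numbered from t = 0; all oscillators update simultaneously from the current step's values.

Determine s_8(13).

Answer: s_8(13) = 72

Derivation:
t=0: [30, 39, 8, 29, 64, 32, 76, 71, 68, 94, 26, 95, 11, 65]
t=1: [45, 55, 55, 56, 48, 48, 33, 51, 47, 58, 61, 59, 59, 58]
t=2: [28, 30, 36, 34, 48, 50, 55, 49, 42, 26, 21, 15, 22, 26]
t=3: [80, 85, 79, 70, 58, 50, 45, 51, 55, 59, 63, 66, 67, 72]
t=4: [37, 39, 38, 37, 36, 34, 36, 36, 28, 18, 12, 11, 18, 30]
t=5: [75, 81, 79, 81, 83, 84, 85, 79, 68, 58, 52, 53, 58, 66]
t=6: [30, 37, 47, 52, 55, 55, 47, 39, 34, 28, 23, 22, 25, 28]
t=7: [76, 68, 57, 44, 38, 43, 54, 65, 73, 76, 76, 75, 76, 79]
t=8: [30, 34, 41, 46, 50, 46, 40, 31, 26, 27, 33, 37, 37, 32]
t=9: [85, 79, 69, 61, 58, 63, 67, 75, 83, 85, 82, 86, 88, 87]
t=10: [52, 40, 30, 18, 10, 14, 24, 33, 43, 54, 62, 64, 64, 63]
t=11: [40, 51, 56, 57, 57, 58, 60, 60, 52, 38, 19, 7, 9, 22]
t=12: [45, 44, 35, 24, 19, 16, 19, 31, 39, 40, 43, 49, 48, 45]
t=13: [61, 66, 66, 64, 64, 65, 66, 69, 72, 69, 60, 57, 54, 53]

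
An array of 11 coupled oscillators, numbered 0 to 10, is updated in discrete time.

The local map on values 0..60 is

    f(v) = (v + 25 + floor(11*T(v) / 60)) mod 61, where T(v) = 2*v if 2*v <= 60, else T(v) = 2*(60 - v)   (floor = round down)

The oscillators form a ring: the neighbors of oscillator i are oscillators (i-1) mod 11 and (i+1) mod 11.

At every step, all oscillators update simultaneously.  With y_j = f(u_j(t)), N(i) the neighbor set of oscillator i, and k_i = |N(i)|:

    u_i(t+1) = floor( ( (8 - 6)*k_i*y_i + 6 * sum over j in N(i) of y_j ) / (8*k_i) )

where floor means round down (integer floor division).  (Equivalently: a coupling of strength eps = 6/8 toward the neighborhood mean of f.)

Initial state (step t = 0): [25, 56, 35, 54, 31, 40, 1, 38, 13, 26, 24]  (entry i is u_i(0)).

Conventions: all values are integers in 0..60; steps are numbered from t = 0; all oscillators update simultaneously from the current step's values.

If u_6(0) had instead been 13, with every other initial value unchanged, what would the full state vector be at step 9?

Answer: [40, 39, 40, 38, 40, 38, 39, 37, 37, 38, 39]
Key observation: This trace re-runs the system from the modified initial state.

Derivation:
t=0: [25, 56, 35, 54, 31, 40, 13, 38, 13, 26, 24]
t=1: [44, 30, 17, 9, 12, 20, 18, 34, 36, 52, 58]
t=2: [13, 24, 27, 42, 43, 46, 34, 23, 11, 15, 17]
t=3: [49, 30, 25, 7, 13, 11, 28, 31, 47, 44, 44]
t=4: [11, 29, 29, 46, 38, 26, 17, 7, 10, 13, 14]
t=5: [27, 16, 7, 8, 30, 36, 47, 40, 38, 41, 41]
t=6: [21, 24, 38, 23, 17, 9, 10, 12, 10, 10, 6]
t=7: [47, 37, 44, 35, 46, 41, 38, 38, 39, 36, 42]
t=8: [11, 12, 9, 12, 10, 12, 10, 10, 9, 10, 11]
t=9: [40, 39, 40, 38, 40, 38, 39, 37, 37, 38, 39]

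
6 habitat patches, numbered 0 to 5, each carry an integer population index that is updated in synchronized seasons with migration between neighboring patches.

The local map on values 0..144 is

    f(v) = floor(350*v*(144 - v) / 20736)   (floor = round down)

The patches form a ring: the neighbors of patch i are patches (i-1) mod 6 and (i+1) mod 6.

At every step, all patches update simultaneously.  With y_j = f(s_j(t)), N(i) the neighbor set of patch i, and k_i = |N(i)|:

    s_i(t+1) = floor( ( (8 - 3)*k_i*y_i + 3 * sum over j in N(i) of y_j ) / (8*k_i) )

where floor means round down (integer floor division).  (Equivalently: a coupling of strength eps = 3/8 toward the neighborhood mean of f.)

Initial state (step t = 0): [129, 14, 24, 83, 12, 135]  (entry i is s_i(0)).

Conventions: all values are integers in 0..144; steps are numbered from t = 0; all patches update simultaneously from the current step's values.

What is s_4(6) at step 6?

Simulating step by step:
t=0: [129, 14, 24, 83, 12, 135]
t=1: [29, 33, 51, 67, 35, 23]
t=2: [55, 63, 77, 81, 64, 51]
t=3: [82, 85, 86, 86, 84, 81]
t=4: [85, 84, 84, 84, 85, 85]
t=5: [84, 84, 85, 84, 84, 84]
t=6: [85, 84, 84, 84, 85, 85]

Answer: s_4(6) = 85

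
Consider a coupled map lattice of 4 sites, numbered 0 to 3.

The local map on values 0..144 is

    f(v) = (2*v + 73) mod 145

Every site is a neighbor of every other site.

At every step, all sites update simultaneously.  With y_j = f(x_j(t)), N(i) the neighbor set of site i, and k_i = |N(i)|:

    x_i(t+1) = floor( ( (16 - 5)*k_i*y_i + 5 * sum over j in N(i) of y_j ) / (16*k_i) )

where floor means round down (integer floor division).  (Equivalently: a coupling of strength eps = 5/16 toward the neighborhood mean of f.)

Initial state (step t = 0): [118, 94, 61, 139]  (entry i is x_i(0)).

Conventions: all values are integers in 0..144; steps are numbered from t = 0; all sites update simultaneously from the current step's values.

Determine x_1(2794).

Simulating step by step:
t=0: [118, 94, 61, 139]
t=1: [36, 93, 54, 61]
t=2: [20, 87, 41, 50]
t=3: [92, 85, 32, 42]
t=4: [102, 94, 117, 44]
t=5: [106, 96, 39, 38]
t=6: [109, 98, 31, 30]
t=7: [41, 113, 119, 118]
t=8: [11, 11, 18, 17]
t=9: [97, 97, 105, 104]
t=10: [125, 125, 134, 133]
t=11: [36, 36, 47, 45]
t=12: [4, 4, 17, 14]
t=13: [85, 85, 100, 97]
t=14: [103, 103, 121, 117]
t=15: [110, 110, 46, 42]
t=16: [5, 5, 15, 10]
t=17: [86, 86, 97, 91]
t=18: [103, 103, 116, 109]
t=19: [107, 107, 38, 30]
t=20: [126, 126, 46, 121]
t=21: [32, 32, 23, 26]
t=22: [133, 133, 123, 126]
t=23: [45, 45, 33, 37]
t=24: [28, 28, 99, 19]
t=25: [126, 126, 125, 116]
t=26: [32, 32, 31, 21]
t=27: [134, 134, 133, 121]
t=28: [48, 48, 46, 32]
t=29: [35, 35, 33, 101]
t=30: [141, 141, 138, 133]
t=31: [62, 62, 59, 53]
t=32: [49, 49, 46, 39]
t=33: [23, 23, 19, 11]
t=34: [115, 115, 111, 101]
t=35: [24, 24, 19, 92]
t=36: [119, 119, 113, 113]
t=37: [18, 18, 11, 11]
t=38: [106, 106, 97, 97]
t=39: [136, 136, 125, 125]
t=40: [50, 50, 37, 37]
t=41: [22, 22, 7, 7]
t=42: [110, 110, 93, 93]
t=43: [26, 26, 90, 90]
t=44: [121, 121, 111, 111]
t=45: [20, 20, 9, 9]
t=46: [108, 108, 95, 95]
t=47: [138, 138, 123, 123]
t=48: [52, 52, 35, 35]
t=49: [55, 55, 119, 119]
t=50: [34, 34, 24, 24]
t=51: [136, 136, 125, 125]

Answer: x_1(2794) = 108
Key observation: The state at step 39, [136, 136, 125, 125], reappears at step 51: the system is in a cycle of period 12 from step 39 on.  Therefore the state at step 2794 equals the state at step 39 + ((2794 - 39) mod 12) = 46, which is [108, 108, 95, 95].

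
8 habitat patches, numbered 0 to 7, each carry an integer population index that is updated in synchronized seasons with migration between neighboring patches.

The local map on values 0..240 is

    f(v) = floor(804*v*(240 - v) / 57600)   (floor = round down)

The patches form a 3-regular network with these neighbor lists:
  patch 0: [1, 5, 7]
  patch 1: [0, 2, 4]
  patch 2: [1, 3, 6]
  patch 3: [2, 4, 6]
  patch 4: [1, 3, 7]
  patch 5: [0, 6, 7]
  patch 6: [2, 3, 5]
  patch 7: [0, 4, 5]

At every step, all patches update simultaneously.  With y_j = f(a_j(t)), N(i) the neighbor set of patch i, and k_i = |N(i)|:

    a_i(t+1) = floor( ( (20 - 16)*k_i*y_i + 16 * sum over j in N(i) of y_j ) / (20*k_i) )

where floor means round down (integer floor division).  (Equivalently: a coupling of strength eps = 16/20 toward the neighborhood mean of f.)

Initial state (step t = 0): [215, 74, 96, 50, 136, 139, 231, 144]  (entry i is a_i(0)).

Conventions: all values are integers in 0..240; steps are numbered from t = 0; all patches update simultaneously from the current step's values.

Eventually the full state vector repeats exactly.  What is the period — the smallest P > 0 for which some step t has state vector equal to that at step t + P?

Simulating step by step:
t=0: [215, 74, 96, 50, 136, 139, 231, 144]
t=1: [163, 157, 126, 137, 171, 117, 144, 162]
t=2: [183, 179, 191, 187, 180, 184, 197, 178]
t=3: [148, 143, 134, 133, 148, 139, 133, 147]
t=4: [192, 192, 196, 195, 192, 193, 197, 191]
t=5: [128, 125, 122, 122, 126, 125, 121, 127]
t=6: [200, 200, 200, 200, 200, 200, 200, 200]
t=7: [111, 111, 111, 111, 111, 111, 111, 111]
t=8: [199, 199, 199, 199, 199, 199, 199, 199]
t=9: [113, 113, 113, 113, 113, 113, 113, 113]
t=10: [200, 200, 200, 200, 200, 200, 200, 200]

Answer: 4
Key observation: The state at step 6, [200, 200, 200, 200, 200, 200, 200, 200], reappears at step 10 — and no state repeats earlier — so the cycle the system enters has period 4.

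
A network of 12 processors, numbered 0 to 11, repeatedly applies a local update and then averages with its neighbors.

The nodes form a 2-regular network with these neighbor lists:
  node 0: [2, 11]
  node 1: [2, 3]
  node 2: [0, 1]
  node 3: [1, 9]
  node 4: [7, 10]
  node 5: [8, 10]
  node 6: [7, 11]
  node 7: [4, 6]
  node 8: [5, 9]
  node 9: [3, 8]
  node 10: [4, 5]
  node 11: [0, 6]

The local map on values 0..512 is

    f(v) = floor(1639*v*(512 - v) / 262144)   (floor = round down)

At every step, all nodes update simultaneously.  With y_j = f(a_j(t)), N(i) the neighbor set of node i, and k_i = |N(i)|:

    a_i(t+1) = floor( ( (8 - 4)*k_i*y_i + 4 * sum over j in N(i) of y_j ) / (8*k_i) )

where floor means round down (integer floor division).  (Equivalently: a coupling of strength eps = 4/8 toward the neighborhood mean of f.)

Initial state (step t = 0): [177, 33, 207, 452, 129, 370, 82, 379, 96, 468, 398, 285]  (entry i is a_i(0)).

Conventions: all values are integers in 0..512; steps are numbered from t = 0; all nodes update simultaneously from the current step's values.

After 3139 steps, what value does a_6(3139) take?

Simulating step by step:
t=0: [177, 33, 207, 452, 129, 370, 82, 379, 96, 468, 398, 285]
t=1: [384, 189, 314, 141, 303, 297, 289, 289, 238, 168, 300, 349]
t=2: [339, 369, 366, 349, 397, 400, 390, 400, 393, 364, 397, 354]
t=3: [353, 336, 340, 343, 283, 284, 305, 285, 300, 329, 283, 340]
t=4: [357, 366, 362, 367, 404, 402, 389, 401, 393, 377, 404, 368]
t=5: [340, 334, 339, 329, 273, 279, 301, 281, 294, 315, 273, 326]
t=6: [368, 371, 367, 377, 406, 404, 394, 403, 398, 387, 406, 380]
t=7: [326, 326, 330, 316, 270, 274, 291, 276, 285, 301, 269, 311]
t=8: [380, 380, 377, 387, 407, 406, 400, 406, 403, 396, 407, 390]
t=9: [310, 311, 315, 301, 267, 269, 281, 271, 276, 287, 267, 296]
t=10: [392, 391, 388, 396, 408, 407, 404, 407, 406, 402, 408, 398]
t=11: [292, 294, 297, 286, 265, 267, 273, 267, 270, 277, 265, 283]
t=12: [401, 400, 399, 403, 408, 408, 406, 408, 407, 406, 408, 404]
t=13: [277, 278, 280, 274, 265, 265, 268, 266, 267, 269, 265, 272]
t=14: [406, 406, 406, 407, 409, 408, 408, 408, 408, 407, 409, 407]
t=15: [268, 268, 269, 267, 263, 264, 265, 264, 265, 266, 263, 267]
t=16: [408, 408, 408, 408, 409, 409, 408, 409, 409, 408, 409, 408]
t=17: [265, 265, 265, 265, 263, 263, 264, 263, 263, 264, 263, 265]
t=18: [409, 409, 409, 409, 409, 409, 409, 409, 409, 409, 409, 409]
t=19: [263, 263, 263, 263, 263, 263, 263, 263, 263, 263, 263, 263]
t=20: [409, 409, 409, 409, 409, 409, 409, 409, 409, 409, 409, 409]

Answer: a_6(3139) = 263
Key observation: The state at step 18, [409, 409, 409, 409, 409, 409, 409, 409, 409, 409, 409, 409], reappears at step 20: the system is in a cycle of period 2 from step 18 on.  Therefore the state at step 3139 equals the state at step 18 + ((3139 - 18) mod 2) = 19, which is [263, 263, 263, 263, 263, 263, 263, 263, 263, 263, 263, 263].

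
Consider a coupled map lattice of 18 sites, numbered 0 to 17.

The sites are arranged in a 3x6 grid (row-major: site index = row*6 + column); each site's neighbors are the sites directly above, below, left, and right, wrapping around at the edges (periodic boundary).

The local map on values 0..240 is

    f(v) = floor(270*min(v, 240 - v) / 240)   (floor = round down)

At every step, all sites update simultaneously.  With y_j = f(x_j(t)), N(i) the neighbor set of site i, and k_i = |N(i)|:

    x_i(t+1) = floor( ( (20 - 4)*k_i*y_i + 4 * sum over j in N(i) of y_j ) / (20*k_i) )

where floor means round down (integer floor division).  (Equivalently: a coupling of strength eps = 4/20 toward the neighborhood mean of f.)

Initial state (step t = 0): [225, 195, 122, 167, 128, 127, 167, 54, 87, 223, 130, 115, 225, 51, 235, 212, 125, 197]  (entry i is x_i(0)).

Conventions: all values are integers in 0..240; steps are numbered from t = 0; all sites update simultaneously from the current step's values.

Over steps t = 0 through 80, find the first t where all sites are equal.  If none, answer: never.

Simulating step by step:
t=0: [225, 195, 122, 167, 128, 127, 167, 54, 87, 223, 130, 115, 225, 51, 235, 212, 125, 197]  (not all equal)
t=1: [26, 53, 117, 81, 123, 117, 76, 62, 88, 31, 118, 122, 22, 52, 19, 36, 119, 58]  (not all equal)
t=2: [38, 61, 118, 89, 129, 122, 80, 70, 91, 45, 127, 126, 31, 55, 33, 45, 124, 73]  (not all equal)
t=3: [49, 70, 120, 97, 123, 124, 86, 78, 96, 58, 123, 123, 40, 59, 46, 55, 123, 86]  (not all equal)
t=4: [61, 79, 125, 106, 129, 124, 92, 87, 103, 72, 127, 127, 51, 65, 59, 66, 125, 98]  (not all equal)
t=5: [73, 88, 122, 115, 124, 125, 99, 96, 110, 86, 124, 125, 63, 73, 72, 78, 124, 110]  (not all equal)
t=6: [86, 99, 127, 125, 129, 126, 108, 107, 119, 100, 128, 127, 75, 83, 86, 91, 127, 121]  (not all equal)
t=7: [99, 110, 125, 126, 124, 126, 118, 118, 129, 114, 125, 127, 89, 94, 99, 104, 125, 129]  (not all equal)
t=8: [112, 122, 127, 127, 129, 127, 129, 129, 124, 127, 128, 127, 103, 107, 112, 118, 128, 123]  (not all equal)
t=9: [125, 130, 127, 127, 124, 127, 123, 124, 129, 127, 126, 127, 117, 120, 126, 130, 126, 129]  (not all equal)
t=10: [128, 124, 126, 126, 129, 127, 130, 129, 124, 126, 128, 127, 130, 133, 127, 123, 127, 124]  (not all equal)
t=11: [125, 128, 128, 127, 124, 126, 123, 124, 129, 128, 126, 126, 123, 121, 127, 130, 127, 129]  (not all equal)
t=12: [129, 126, 126, 126, 129, 127, 130, 129, 124, 125, 127, 127, 130, 132, 126, 123, 126, 124]  (not all equal)
t=13: [124, 127, 128, 128, 124, 126, 123, 124, 129, 129, 127, 126, 123, 121, 127, 130, 128, 129]  (not all equal)
t=14: [129, 127, 126, 125, 129, 128, 130, 129, 124, 124, 127, 127, 130, 132, 126, 123, 126, 124]  (not all equal)
t=15: [124, 126, 128, 128, 124, 126, 123, 124, 129, 129, 127, 126, 123, 121, 127, 130, 128, 129]  (not all equal)
t=16: [129, 128, 126, 125, 129, 128, 130, 129, 124, 124, 127, 127, 130, 132, 126, 123, 126, 124]  (not all equal)
t=17: [124, 125, 128, 128, 124, 126, 123, 124, 129, 129, 127, 126, 123, 121, 127, 130, 128, 129]  (not all equal)
t=18: [129, 129, 126, 125, 129, 128, 130, 129, 124, 124, 127, 127, 130, 132, 126, 123, 126, 124]  (not all equal)
t=19: [124, 124, 127, 128, 124, 126, 123, 124, 129, 129, 127, 126, 123, 121, 127, 130, 128, 129]  (not all equal)
t=20: [130, 130, 126, 126, 129, 128, 130, 129, 124, 124, 127, 127, 130, 132, 126, 123, 126, 124]  (not all equal)
t=21: [123, 123, 127, 128, 124, 126, 123, 124, 129, 129, 127, 126, 123, 121, 127, 130, 128, 129]  (not all equal)
t=22: [130, 130, 127, 126, 129, 128, 130, 129, 124, 124, 127, 127, 130, 132, 126, 123, 126, 124]  (not all equal)
t=23: [123, 123, 127, 128, 124, 126, 123, 124, 129, 129, 127, 126, 123, 121, 127, 130, 128, 129]  (not all equal)

Answer: never
Key observation: The state at step 21 reappears at step 23 — the system is in a cycle of period 2 from step 21 on.  No step 0..23 is synchronized, and the cycle repeats forever, so no step up to 80 (or ever) has all sites equal.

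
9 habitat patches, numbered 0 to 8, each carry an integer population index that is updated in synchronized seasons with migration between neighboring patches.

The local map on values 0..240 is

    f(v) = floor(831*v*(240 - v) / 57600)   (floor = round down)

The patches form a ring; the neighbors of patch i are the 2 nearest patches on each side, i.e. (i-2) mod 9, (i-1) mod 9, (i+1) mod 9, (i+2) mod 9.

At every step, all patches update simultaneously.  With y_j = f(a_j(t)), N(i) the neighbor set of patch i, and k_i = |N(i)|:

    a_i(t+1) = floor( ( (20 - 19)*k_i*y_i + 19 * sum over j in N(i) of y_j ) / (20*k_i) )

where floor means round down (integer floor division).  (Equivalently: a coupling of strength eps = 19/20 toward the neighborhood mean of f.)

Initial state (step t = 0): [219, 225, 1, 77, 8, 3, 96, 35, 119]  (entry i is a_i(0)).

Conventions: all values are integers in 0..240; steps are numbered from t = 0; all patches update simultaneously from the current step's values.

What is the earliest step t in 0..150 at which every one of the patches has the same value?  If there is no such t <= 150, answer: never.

Answer: 10
Key observation: Synchronization is absorbing here: once all patches are equal they stay equal, and step 10 is the first all-equal step.

Derivation:
t=0: [219, 225, 1, 77, 8, 3, 96, 35, 119]  (not all equal)
t=1: [89, 110, 76, 29, 94, 121, 92, 119, 109]  (not all equal)
t=2: [199, 168, 171, 191, 168, 173, 203, 200, 200]  (not all equal)
t=3: [142, 136, 151, 169, 146, 134, 141, 126, 127]  (not all equal)
t=4: [202, 193, 193, 198, 192, 194, 203, 203, 203]  (not all equal)
t=5: [118, 117, 123, 129, 121, 117, 118, 113, 113]  (not all equal)
t=6: [207, 206, 206, 206, 206, 206, 207, 207, 207]  (not all equal)
t=7: [99, 99, 100, 101, 100, 99, 99, 98, 98]  (not all equal)
t=8: [200, 201, 201, 201, 201, 201, 200, 200, 200]  (not all equal)
t=9: [114, 113, 113, 113, 113, 113, 114, 114, 114]  (not all equal)
t=10: [207, 207, 207, 207, 207, 207, 207, 207, 207]  (all equal)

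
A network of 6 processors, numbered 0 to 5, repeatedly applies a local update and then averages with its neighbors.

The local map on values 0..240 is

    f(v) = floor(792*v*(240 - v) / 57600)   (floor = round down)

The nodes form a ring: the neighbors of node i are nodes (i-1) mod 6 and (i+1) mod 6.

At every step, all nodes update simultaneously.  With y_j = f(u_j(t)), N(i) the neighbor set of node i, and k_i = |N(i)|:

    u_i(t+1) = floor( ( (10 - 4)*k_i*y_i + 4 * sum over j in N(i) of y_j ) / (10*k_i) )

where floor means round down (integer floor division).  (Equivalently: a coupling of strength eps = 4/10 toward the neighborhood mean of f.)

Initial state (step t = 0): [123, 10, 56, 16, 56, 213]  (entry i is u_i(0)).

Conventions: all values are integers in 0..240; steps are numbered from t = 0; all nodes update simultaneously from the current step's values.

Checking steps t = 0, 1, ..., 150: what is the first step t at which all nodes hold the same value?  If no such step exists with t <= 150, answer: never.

Answer: 6
Key observation: Synchronization is absorbing here: once all nodes are equal they stay equal, and step 6 is the first all-equal step.

Derivation:
t=0: [123, 10, 56, 16, 56, 213]  (not all equal)
t=1: [140, 86, 100, 85, 110, 115]  (not all equal)
t=2: [191, 186, 187, 186, 193, 195]  (not all equal)
t=3: [128, 135, 136, 134, 126, 122]  (not all equal)
t=4: [196, 194, 194, 195, 196, 197]  (not all equal)
t=5: [118, 121, 121, 120, 118, 116]  (not all equal)
t=6: [197, 197, 197, 197, 197, 197]  (all equal)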